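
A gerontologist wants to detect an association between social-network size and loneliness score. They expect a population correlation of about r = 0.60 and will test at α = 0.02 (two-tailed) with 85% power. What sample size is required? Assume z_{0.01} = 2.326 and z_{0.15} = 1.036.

Fisher's z: C = ½·ln((1+r)/(1−r)) = ½·ln(4.0000) = 0.6931.
n = ((z_{α/2} + z_β)/C)² + 3.
(2.326 + 1.036) / 0.6931 = 3.362 / 0.6931 = 4.851.
n = 4.851² + 3 = 23.53 + 3 = 26.5.
Round up.

n = 27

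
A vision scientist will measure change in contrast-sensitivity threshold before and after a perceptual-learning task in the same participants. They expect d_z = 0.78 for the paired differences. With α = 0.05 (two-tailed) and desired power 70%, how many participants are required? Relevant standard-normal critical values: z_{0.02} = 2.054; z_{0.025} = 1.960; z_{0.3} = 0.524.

n = 11 pairs

For a paired (one-sample on differences) test: n = ((z_{α/2} + z_β) / d)².
z_{α/2} + z_β = 1.960 + 0.524 = 2.484.
n = (2.484 / 0.78)² = 3.185² = 10.14.
Round up.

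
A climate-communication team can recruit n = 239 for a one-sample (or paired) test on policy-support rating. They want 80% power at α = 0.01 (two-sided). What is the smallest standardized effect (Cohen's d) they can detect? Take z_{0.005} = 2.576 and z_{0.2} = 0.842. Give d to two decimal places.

d_min ≈ 0.22

For a single sample (or paired design) of n = 239: d_min = (z_{α/2} + z_β)/√n.
z-sum = 2.576 + 0.842 = 3.418.
d_min = 3.418 / √239 = 3.418 / 15.460 = 0.221.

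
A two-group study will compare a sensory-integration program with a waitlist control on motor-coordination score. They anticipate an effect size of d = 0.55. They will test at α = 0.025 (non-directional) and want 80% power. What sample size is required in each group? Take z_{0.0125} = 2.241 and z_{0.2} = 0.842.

n = 63 per group

For two independent groups with equal n: n = 2·((z_{α/2} + z_β) / d)².
z_{α/2} + z_β = 2.241 + 0.842 = 3.083.
n = 2 × (3.083 / 0.55)² = 2 × 5.605² = 2 × 31.42 = 62.8.
Round up to the next whole participant.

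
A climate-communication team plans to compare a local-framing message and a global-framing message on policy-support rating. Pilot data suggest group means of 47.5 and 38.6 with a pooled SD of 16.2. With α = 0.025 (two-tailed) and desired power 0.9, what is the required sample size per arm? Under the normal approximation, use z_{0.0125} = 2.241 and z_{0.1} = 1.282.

n = 83 per group

Cohen's d = |M₁ − M₂| / SD_pooled = |47.5 − 38.6| / 16.2 = 8.9 / 16.2 = 0.549.
For two independent groups with equal n: n = 2·((z_{α/2} + z_β) / d)².
z_{α/2} + z_β = 2.241 + 1.282 = 3.523.
n = 2 × (3.523 / 0.549)² = 2 × 6.417² = 2 × 41.18 = 82.4.
Round up to the next whole participant.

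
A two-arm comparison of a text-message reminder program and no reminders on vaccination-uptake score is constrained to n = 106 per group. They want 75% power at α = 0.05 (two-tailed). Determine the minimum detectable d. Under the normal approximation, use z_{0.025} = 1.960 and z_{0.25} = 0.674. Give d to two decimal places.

For two independent groups of n = 106 each: d_min = (z_{α/2} + z_β)·√(2/n).
z-sum = 1.960 + 0.674 = 2.634.
d_min = 2.634 × √(2/106) = 2.634 × 0.1374 = 0.362.

d_min ≈ 0.36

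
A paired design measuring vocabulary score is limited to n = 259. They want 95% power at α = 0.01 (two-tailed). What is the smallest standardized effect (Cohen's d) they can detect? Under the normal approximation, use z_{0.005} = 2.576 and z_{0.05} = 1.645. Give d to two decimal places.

d_min ≈ 0.26

For a single sample (or paired design) of n = 259: d_min = (z_{α/2} + z_β)/√n.
z-sum = 2.576 + 1.645 = 4.221.
d_min = 4.221 / √259 = 4.221 / 16.093 = 0.262.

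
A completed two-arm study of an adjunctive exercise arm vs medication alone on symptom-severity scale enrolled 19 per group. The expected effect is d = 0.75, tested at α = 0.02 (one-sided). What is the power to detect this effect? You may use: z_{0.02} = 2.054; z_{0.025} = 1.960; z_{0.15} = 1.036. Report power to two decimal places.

For two equal groups, power = Φ(d·√(n/2) − z_{α}).
d·√(n/2) = 0.75 × √(19/2) = 0.75 × 3.082 = 2.312.
z_β = 2.312 − 2.054 = 0.258.
Power = Φ(0.258) = 0.602.

power ≈ 0.60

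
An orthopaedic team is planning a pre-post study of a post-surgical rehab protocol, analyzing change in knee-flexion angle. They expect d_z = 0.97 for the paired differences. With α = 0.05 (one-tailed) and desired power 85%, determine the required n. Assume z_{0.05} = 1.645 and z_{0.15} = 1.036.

n = 8 pairs

For a paired (one-sample on differences) test: n = ((z_{α} + z_β) / d)².
z_{α} + z_β = 1.645 + 1.036 = 2.681.
n = (2.681 / 0.97)² = 2.764² = 7.64.
Round up.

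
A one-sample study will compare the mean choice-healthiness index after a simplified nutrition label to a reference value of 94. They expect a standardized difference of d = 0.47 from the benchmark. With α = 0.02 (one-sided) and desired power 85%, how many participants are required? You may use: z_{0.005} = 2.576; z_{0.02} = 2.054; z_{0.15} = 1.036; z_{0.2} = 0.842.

n = 44

For a one-sample test: n = ((z_{α} + z_β) / d)².
z_{α} + z_β = 2.054 + 1.036 = 3.090.
n = (3.090 / 0.47)² = 6.574² = 43.22.
Round up.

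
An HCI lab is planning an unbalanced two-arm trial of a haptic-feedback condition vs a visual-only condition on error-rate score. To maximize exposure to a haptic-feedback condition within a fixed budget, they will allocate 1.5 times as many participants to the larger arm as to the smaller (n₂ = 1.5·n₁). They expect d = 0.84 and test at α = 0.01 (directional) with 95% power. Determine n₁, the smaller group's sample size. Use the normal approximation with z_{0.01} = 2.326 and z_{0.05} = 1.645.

With allocation ratio k = n₂/n₁ = 1.5, Var(x̄₁−x̄₂) = σ²(1/n₁ + 1/(k·n₁)) = σ²·(k+1)/(k·n₁).
So n₁ = (1 + 1/k)·((z_{α} + z_β)/d)² = 1.667 × (3.971/0.84)².
n₁ = 1.667 × 22.35 = 37.2.
Round up: n₁ = 38, giving n₂ = 1.5 × 38 = 57.

n₁ = 38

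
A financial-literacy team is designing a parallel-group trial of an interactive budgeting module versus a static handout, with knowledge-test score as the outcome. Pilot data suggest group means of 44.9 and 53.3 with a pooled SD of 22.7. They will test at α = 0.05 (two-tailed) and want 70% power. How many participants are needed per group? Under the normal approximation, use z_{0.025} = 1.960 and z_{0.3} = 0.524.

Cohen's d = |M₁ − M₂| / SD_pooled = |44.9 − 53.3| / 22.7 = 8.4 / 22.7 = 0.370.
For two independent groups with equal n: n = 2·((z_{α/2} + z_β) / d)².
z_{α/2} + z_β = 1.960 + 0.524 = 2.484.
n = 2 × (2.484 / 0.370)² = 2 × 6.714² = 2 × 45.07 = 90.1.
Round up to the next whole participant.

n = 91 per group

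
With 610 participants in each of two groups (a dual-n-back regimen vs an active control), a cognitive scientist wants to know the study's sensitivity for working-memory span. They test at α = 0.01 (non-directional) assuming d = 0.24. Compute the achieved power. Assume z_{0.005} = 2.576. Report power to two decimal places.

For two equal groups, power = Φ(d·√(n/2) − z_{α/2}).
d·√(n/2) = 0.24 × √(610/2) = 0.24 × 17.464 = 4.191.
z_β = 4.191 − 2.576 = 1.615.
Power = Φ(1.615) = 0.947.

power ≈ 0.95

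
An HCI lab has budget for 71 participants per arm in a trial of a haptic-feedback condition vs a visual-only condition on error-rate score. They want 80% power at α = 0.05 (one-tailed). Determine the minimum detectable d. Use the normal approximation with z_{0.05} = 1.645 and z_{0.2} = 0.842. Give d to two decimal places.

d_min ≈ 0.42

For two independent groups of n = 71 each: d_min = (z_{α} + z_β)·√(2/n).
z-sum = 1.645 + 0.842 = 2.487.
d_min = 2.487 × √(2/71) = 2.487 × 0.1678 = 0.417.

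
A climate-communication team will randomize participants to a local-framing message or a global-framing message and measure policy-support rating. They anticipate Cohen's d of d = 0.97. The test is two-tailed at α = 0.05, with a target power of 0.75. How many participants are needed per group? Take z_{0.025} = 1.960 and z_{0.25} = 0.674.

For two independent groups with equal n: n = 2·((z_{α/2} + z_β) / d)².
z_{α/2} + z_β = 1.960 + 0.674 = 2.634.
n = 2 × (2.634 / 0.97)² = 2 × 2.715² = 2 × 7.37 = 14.7.
Round up to the next whole participant.

n = 15 per group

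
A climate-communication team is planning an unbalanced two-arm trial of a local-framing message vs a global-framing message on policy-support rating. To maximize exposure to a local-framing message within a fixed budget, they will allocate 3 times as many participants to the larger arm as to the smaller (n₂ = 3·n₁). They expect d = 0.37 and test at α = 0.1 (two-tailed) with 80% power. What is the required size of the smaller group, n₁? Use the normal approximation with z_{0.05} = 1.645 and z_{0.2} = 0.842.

n₁ = 61

With allocation ratio k = n₂/n₁ = 3, Var(x̄₁−x̄₂) = σ²(1/n₁ + 1/(k·n₁)) = σ²·(k+1)/(k·n₁).
So n₁ = (1 + 1/k)·((z_{α/2} + z_β)/d)² = 1.333 × (2.487/0.37)².
n₁ = 1.333 × 45.18 = 60.2.
Round up: n₁ = 61, giving n₂ = 3 × 61 = 183.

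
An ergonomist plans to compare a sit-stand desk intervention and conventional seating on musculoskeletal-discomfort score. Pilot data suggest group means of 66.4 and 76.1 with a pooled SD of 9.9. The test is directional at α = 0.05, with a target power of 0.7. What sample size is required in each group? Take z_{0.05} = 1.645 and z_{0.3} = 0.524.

Cohen's d = |M₁ − M₂| / SD_pooled = |66.4 − 76.1| / 9.9 = 9.7 / 9.9 = 0.980.
For two independent groups with equal n: n = 2·((z_{α} + z_β) / d)².
z_{α} + z_β = 1.645 + 0.524 = 2.169.
n = 2 × (2.169 / 0.980)² = 2 × 2.213² = 2 × 4.90 = 9.8.
Round up to the next whole participant.

n = 10 per group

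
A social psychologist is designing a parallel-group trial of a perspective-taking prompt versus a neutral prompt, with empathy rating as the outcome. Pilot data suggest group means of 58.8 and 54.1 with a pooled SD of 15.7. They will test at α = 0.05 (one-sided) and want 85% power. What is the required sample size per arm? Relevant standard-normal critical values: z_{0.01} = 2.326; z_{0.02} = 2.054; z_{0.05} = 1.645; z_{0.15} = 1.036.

Cohen's d = |M₁ − M₂| / SD_pooled = |58.8 − 54.1| / 15.7 = 4.7 / 15.7 = 0.299.
For two independent groups with equal n: n = 2·((z_{α} + z_β) / d)².
z_{α} + z_β = 1.645 + 1.036 = 2.681.
n = 2 × (2.681 / 0.299)² = 2 × 8.967² = 2 × 80.40 = 160.8.
Round up to the next whole participant.

n = 161 per group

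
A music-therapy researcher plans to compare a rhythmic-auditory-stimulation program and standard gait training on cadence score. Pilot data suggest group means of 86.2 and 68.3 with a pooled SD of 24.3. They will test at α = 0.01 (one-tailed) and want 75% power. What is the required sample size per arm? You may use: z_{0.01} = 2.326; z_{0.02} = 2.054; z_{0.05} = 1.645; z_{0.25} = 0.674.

Cohen's d = |M₁ − M₂| / SD_pooled = |86.2 − 68.3| / 24.3 = 17.9 / 24.3 = 0.737.
For two independent groups with equal n: n = 2·((z_{α} + z_β) / d)².
z_{α} + z_β = 2.326 + 0.674 = 3.000.
n = 2 × (3.000 / 0.737)² = 2 × 4.071² = 2 × 16.57 = 33.1.
Round up to the next whole participant.

n = 34 per group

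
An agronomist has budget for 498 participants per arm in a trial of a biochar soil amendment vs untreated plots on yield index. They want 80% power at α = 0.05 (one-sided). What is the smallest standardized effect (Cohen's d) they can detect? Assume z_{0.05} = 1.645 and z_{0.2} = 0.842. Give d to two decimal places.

For two independent groups of n = 498 each: d_min = (z_{α} + z_β)·√(2/n).
z-sum = 1.645 + 0.842 = 2.487.
d_min = 2.487 × √(2/498) = 2.487 × 0.0634 = 0.158.

d_min ≈ 0.16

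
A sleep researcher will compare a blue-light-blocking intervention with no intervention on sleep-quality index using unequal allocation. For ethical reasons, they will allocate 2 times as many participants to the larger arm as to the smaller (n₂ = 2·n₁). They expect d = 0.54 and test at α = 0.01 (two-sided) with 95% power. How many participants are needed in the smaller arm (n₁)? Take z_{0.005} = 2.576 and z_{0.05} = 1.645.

With allocation ratio k = n₂/n₁ = 2, Var(x̄₁−x̄₂) = σ²(1/n₁ + 1/(k·n₁)) = σ²·(k+1)/(k·n₁).
So n₁ = (1 + 1/k)·((z_{α/2} + z_β)/d)² = 1.500 × (4.221/0.54)².
n₁ = 1.500 × 61.10 = 91.7.
Round up: n₁ = 92, giving n₂ = 2 × 92 = 184.

n₁ = 92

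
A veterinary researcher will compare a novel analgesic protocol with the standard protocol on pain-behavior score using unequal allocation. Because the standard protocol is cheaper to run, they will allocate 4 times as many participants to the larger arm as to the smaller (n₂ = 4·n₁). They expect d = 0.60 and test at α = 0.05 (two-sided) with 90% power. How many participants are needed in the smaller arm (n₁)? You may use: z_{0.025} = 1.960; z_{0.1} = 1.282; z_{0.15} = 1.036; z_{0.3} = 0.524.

n₁ = 37

With allocation ratio k = n₂/n₁ = 4, Var(x̄₁−x̄₂) = σ²(1/n₁ + 1/(k·n₁)) = σ²·(k+1)/(k·n₁).
So n₁ = (1 + 1/k)·((z_{α/2} + z_β)/d)² = 1.250 × (3.242/0.60)².
n₁ = 1.250 × 29.20 = 36.5.
Round up: n₁ = 37, giving n₂ = 4 × 37 = 148.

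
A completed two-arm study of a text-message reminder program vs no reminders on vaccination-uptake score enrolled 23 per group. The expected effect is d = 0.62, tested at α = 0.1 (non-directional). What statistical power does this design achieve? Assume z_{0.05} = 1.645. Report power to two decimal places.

For two equal groups, power = Φ(d·√(n/2) − z_{α/2}).
d·√(n/2) = 0.62 × √(23/2) = 0.62 × 3.391 = 2.103.
z_β = 2.103 − 1.645 = 0.458.
Power = Φ(0.458) = 0.676.

power ≈ 0.68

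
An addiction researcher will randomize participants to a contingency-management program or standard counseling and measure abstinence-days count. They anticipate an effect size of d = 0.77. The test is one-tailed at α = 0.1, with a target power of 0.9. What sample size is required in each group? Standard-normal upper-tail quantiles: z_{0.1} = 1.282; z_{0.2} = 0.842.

n = 23 per group

For two independent groups with equal n: n = 2·((z_{α} + z_β) / d)².
z_{α} + z_β = 1.282 + 1.282 = 2.564.
n = 2 × (2.564 / 0.77)² = 2 × 3.330² = 2 × 11.09 = 22.2.
Round up to the next whole participant.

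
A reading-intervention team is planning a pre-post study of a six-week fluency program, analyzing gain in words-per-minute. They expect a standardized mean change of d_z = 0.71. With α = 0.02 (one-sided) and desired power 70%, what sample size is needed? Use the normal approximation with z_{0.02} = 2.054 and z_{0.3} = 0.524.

For a paired (one-sample on differences) test: n = ((z_{α} + z_β) / d)².
z_{α} + z_β = 2.054 + 0.524 = 2.578.
n = (2.578 / 0.71)² = 3.631² = 13.18.
Round up.

n = 14 pairs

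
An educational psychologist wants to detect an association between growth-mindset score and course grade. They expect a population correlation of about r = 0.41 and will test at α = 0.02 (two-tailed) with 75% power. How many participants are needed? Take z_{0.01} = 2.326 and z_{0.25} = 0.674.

n = 51

Fisher's z: C = ½·ln((1+r)/(1−r)) = ½·ln(2.3898) = 0.4356.
n = ((z_{α/2} + z_β)/C)² + 3.
(2.326 + 0.674) / 0.4356 = 3.000 / 0.4356 = 6.887.
n = 6.887² + 3 = 47.43 + 3 = 50.4.
Round up.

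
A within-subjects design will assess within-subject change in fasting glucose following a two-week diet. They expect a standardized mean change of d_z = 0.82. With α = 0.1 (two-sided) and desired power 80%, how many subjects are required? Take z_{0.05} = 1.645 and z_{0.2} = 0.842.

For a paired (one-sample on differences) test: n = ((z_{α/2} + z_β) / d)².
z_{α/2} + z_β = 1.645 + 0.842 = 2.487.
n = (2.487 / 0.82)² = 3.033² = 9.20.
Round up.

n = 10 pairs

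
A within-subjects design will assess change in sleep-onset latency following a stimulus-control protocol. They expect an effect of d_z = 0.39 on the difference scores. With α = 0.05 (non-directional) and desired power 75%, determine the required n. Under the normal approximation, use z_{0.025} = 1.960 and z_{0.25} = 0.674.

n = 46 pairs

For a paired (one-sample on differences) test: n = ((z_{α/2} + z_β) / d)².
z_{α/2} + z_β = 1.960 + 0.674 = 2.634.
n = (2.634 / 0.39)² = 6.754² = 45.61.
Round up.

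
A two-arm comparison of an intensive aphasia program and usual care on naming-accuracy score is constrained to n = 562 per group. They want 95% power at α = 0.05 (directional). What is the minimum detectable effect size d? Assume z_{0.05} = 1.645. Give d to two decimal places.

For two independent groups of n = 562 each: d_min = (z_{α} + z_β)·√(2/n).
z-sum = 1.645 + 1.645 = 3.290.
d_min = 3.290 × √(2/562) = 3.290 × 0.0597 = 0.196.

d_min ≈ 0.20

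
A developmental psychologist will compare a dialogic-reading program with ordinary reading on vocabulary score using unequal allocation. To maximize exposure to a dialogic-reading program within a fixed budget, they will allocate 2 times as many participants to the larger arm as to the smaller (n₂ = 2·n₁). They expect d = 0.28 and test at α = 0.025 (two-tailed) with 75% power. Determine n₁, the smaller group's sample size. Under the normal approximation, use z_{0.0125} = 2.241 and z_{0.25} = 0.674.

n₁ = 163

With allocation ratio k = n₂/n₁ = 2, Var(x̄₁−x̄₂) = σ²(1/n₁ + 1/(k·n₁)) = σ²·(k+1)/(k·n₁).
So n₁ = (1 + 1/k)·((z_{α/2} + z_β)/d)² = 1.500 × (2.915/0.28)².
n₁ = 1.500 × 108.38 = 162.6.
Round up: n₁ = 163, giving n₂ = 2 × 163 = 326.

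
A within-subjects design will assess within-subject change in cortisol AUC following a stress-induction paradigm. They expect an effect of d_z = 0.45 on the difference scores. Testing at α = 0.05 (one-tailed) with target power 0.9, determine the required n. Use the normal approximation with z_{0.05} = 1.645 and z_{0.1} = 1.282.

n = 43 pairs

For a paired (one-sample on differences) test: n = ((z_{α} + z_β) / d)².
z_{α} + z_β = 1.645 + 1.282 = 2.927.
n = (2.927 / 0.45)² = 6.504² = 42.31.
Round up.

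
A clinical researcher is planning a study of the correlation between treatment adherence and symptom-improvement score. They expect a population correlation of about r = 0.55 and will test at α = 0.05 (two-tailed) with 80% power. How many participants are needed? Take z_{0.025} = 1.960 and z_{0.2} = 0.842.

Fisher's z: C = ½·ln((1+r)/(1−r)) = ½·ln(3.4444) = 0.6184.
n = ((z_{α/2} + z_β)/C)² + 3.
(1.960 + 0.842) / 0.6184 = 2.802 / 0.6184 = 4.531.
n = 4.531² + 3 = 20.53 + 3 = 23.5.
Round up.

n = 24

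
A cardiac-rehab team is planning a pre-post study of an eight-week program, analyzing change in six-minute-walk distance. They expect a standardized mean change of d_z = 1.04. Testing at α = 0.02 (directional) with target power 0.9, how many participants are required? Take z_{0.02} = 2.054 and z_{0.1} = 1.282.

n = 11 pairs

For a paired (one-sample on differences) test: n = ((z_{α} + z_β) / d)².
z_{α} + z_β = 2.054 + 1.282 = 3.336.
n = (3.336 / 1.04)² = 3.208² = 10.29.
Round up.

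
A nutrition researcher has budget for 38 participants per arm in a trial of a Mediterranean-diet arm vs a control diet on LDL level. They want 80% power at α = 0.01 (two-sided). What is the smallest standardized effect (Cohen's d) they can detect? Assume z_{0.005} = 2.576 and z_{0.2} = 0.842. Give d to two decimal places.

d_min ≈ 0.78

For two independent groups of n = 38 each: d_min = (z_{α/2} + z_β)·√(2/n).
z-sum = 2.576 + 0.842 = 3.418.
d_min = 3.418 × √(2/38) = 3.418 × 0.2294 = 0.784.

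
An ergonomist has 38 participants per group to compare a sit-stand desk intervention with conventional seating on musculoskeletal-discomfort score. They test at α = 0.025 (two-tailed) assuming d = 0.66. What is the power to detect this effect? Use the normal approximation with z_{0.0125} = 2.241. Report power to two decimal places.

For two equal groups, power = Φ(d·√(n/2) − z_{α/2}).
d·√(n/2) = 0.66 × √(38/2) = 0.66 × 4.359 = 2.877.
z_β = 2.877 − 2.241 = 0.636.
Power = Φ(0.636) = 0.738.

power ≈ 0.74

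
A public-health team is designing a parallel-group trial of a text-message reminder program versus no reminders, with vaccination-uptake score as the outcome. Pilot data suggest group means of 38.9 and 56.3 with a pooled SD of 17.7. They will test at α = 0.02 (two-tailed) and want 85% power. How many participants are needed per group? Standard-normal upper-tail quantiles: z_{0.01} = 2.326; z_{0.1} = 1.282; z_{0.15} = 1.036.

Cohen's d = |M₁ − M₂| / SD_pooled = |38.9 − 56.3| / 17.7 = 17.4 / 17.7 = 0.983.
For two independent groups with equal n: n = 2·((z_{α/2} + z_β) / d)².
z_{α/2} + z_β = 2.326 + 1.036 = 3.362.
n = 2 × (3.362 / 0.983)² = 2 × 3.420² = 2 × 11.70 = 23.4.
Round up to the next whole participant.

n = 24 per group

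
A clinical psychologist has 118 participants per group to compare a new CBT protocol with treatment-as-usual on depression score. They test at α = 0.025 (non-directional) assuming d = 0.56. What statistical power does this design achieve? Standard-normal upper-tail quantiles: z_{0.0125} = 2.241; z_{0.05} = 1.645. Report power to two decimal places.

For two equal groups, power = Φ(d·√(n/2) − z_{α/2}).
d·√(n/2) = 0.56 × √(118/2) = 0.56 × 7.681 = 4.301.
z_β = 4.301 − 2.241 = 2.060.
Power = Φ(2.060) = 0.980.

power ≈ 0.98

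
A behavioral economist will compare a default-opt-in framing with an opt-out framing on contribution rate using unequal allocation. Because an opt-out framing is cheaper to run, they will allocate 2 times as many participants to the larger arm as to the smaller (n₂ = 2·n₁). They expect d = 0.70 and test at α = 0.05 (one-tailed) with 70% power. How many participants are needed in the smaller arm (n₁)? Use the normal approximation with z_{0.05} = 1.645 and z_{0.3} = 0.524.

n₁ = 15

With allocation ratio k = n₂/n₁ = 2, Var(x̄₁−x̄₂) = σ²(1/n₁ + 1/(k·n₁)) = σ²·(k+1)/(k·n₁).
So n₁ = (1 + 1/k)·((z_{α} + z_β)/d)² = 1.500 × (2.169/0.70)².
n₁ = 1.500 × 9.60 = 14.4.
Round up: n₁ = 15, giving n₂ = 2 × 15 = 30.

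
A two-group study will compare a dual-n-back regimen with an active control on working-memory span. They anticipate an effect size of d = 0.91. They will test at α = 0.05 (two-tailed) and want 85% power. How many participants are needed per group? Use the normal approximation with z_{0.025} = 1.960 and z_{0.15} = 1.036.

n = 22 per group

For two independent groups with equal n: n = 2·((z_{α/2} + z_β) / d)².
z_{α/2} + z_β = 1.960 + 1.036 = 2.996.
n = 2 × (2.996 / 0.91)² = 2 × 3.292² = 2 × 10.84 = 21.7.
Round up to the next whole participant.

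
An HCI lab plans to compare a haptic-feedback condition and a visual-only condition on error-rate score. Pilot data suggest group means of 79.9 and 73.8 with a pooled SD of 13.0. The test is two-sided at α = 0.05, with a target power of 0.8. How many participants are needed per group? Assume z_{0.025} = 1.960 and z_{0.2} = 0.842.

Cohen's d = |M₁ − M₂| / SD_pooled = |79.9 − 73.8| / 13.0 = 6.1 / 13.0 = 0.469.
For two independent groups with equal n: n = 2·((z_{α/2} + z_β) / d)².
z_{α/2} + z_β = 1.960 + 0.842 = 2.802.
n = 2 × (2.802 / 0.469)² = 2 × 5.974² = 2 × 35.69 = 71.4.
Round up to the next whole participant.

n = 72 per group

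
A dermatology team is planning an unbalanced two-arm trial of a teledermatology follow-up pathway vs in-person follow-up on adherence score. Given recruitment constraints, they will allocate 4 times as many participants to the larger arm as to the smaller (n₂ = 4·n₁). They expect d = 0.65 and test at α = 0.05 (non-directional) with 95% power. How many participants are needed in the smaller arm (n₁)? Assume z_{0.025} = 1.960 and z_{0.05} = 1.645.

With allocation ratio k = n₂/n₁ = 4, Var(x̄₁−x̄₂) = σ²(1/n₁ + 1/(k·n₁)) = σ²·(k+1)/(k·n₁).
So n₁ = (1 + 1/k)·((z_{α/2} + z_β)/d)² = 1.250 × (3.605/0.65)².
n₁ = 1.250 × 30.76 = 38.4.
Round up: n₁ = 39, giving n₂ = 4 × 39 = 156.

n₁ = 39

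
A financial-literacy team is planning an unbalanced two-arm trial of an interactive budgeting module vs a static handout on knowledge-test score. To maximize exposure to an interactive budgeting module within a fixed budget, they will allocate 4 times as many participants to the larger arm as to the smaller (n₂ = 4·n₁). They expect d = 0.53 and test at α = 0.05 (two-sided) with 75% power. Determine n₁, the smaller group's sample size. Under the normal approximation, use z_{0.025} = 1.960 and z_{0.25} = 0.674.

With allocation ratio k = n₂/n₁ = 4, Var(x̄₁−x̄₂) = σ²(1/n₁ + 1/(k·n₁)) = σ²·(k+1)/(k·n₁).
So n₁ = (1 + 1/k)·((z_{α/2} + z_β)/d)² = 1.250 × (2.634/0.53)².
n₁ = 1.250 × 24.70 = 30.9.
Round up: n₁ = 31, giving n₂ = 4 × 31 = 124.

n₁ = 31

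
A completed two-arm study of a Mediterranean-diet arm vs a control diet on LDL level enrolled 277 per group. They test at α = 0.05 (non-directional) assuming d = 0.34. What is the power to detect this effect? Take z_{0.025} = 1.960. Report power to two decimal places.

For two equal groups, power = Φ(d·√(n/2) − z_{α/2}).
d·√(n/2) = 0.34 × √(277/2) = 0.34 × 11.769 = 4.001.
z_β = 4.001 − 1.960 = 2.041.
Power = Φ(2.041) = 0.979.

power ≈ 0.98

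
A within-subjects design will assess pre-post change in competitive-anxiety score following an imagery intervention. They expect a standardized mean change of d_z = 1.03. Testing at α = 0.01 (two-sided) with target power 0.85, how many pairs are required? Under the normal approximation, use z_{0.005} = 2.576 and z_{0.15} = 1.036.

n = 13 pairs

For a paired (one-sample on differences) test: n = ((z_{α/2} + z_β) / d)².
z_{α/2} + z_β = 2.576 + 1.036 = 3.612.
n = (3.612 / 1.03)² = 3.507² = 12.30.
Round up.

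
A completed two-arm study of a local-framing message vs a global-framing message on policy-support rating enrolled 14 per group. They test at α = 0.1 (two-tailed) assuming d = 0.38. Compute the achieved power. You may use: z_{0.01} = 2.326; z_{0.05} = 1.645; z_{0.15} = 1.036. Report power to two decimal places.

For two equal groups, power = Φ(d·√(n/2) − z_{α/2}).
d·√(n/2) = 0.38 × √(14/2) = 0.38 × 2.646 = 1.005.
z_β = 1.005 − 1.645 = -0.640.
Power = Φ(-0.640) = 0.261.

power ≈ 0.26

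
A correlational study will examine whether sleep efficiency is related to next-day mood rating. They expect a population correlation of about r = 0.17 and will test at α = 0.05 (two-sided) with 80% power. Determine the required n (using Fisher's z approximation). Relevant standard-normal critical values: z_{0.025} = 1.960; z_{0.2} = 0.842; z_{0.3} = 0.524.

Fisher's z: C = ½·ln((1+r)/(1−r)) = ½·ln(1.4096) = 0.1717.
n = ((z_{α/2} + z_β)/C)² + 3.
(1.960 + 0.842) / 0.1717 = 2.802 / 0.1717 = 16.319.
n = 16.319² + 3 = 266.32 + 3 = 269.3.
Round up.

n = 270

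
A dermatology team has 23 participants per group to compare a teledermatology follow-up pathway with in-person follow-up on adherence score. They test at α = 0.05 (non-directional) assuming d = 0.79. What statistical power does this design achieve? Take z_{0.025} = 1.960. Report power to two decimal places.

power ≈ 0.76

For two equal groups, power = Φ(d·√(n/2) − z_{α/2}).
d·√(n/2) = 0.79 × √(23/2) = 0.79 × 3.391 = 2.679.
z_β = 2.679 − 1.960 = 0.719.
Power = Φ(0.719) = 0.764.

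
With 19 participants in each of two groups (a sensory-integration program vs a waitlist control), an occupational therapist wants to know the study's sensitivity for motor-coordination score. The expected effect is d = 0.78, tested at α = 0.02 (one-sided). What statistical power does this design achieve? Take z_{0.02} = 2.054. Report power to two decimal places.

For two equal groups, power = Φ(d·√(n/2) − z_{α}).
d·√(n/2) = 0.78 × √(19/2) = 0.78 × 3.082 = 2.404.
z_β = 2.404 − 2.054 = 0.350.
Power = Φ(0.350) = 0.637.

power ≈ 0.64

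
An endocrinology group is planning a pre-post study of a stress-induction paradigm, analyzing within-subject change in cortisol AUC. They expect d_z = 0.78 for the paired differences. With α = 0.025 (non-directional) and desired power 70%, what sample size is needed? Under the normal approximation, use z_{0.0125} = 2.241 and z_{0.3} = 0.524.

For a paired (one-sample on differences) test: n = ((z_{α/2} + z_β) / d)².
z_{α/2} + z_β = 2.241 + 0.524 = 2.765.
n = (2.765 / 0.78)² = 3.545² = 12.57.
Round up.

n = 13 pairs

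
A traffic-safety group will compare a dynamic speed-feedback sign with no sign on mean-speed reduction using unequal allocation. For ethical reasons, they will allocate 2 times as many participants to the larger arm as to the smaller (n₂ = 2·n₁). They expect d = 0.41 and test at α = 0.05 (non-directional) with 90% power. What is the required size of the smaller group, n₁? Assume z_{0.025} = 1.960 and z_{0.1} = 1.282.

With allocation ratio k = n₂/n₁ = 2, Var(x̄₁−x̄₂) = σ²(1/n₁ + 1/(k·n₁)) = σ²·(k+1)/(k·n₁).
So n₁ = (1 + 1/k)·((z_{α/2} + z_β)/d)² = 1.500 × (3.242/0.41)².
n₁ = 1.500 × 62.53 = 93.8.
Round up: n₁ = 94, giving n₂ = 2 × 94 = 188.

n₁ = 94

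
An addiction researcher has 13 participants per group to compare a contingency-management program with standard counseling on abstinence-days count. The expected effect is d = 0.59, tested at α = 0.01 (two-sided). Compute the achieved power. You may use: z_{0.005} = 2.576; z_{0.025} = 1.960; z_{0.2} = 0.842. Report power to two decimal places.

power ≈ 0.14

For two equal groups, power = Φ(d·√(n/2) − z_{α/2}).
d·√(n/2) = 0.59 × √(13/2) = 0.59 × 2.550 = 1.504.
z_β = 1.504 − 2.576 = -1.072.
Power = Φ(-1.072) = 0.142.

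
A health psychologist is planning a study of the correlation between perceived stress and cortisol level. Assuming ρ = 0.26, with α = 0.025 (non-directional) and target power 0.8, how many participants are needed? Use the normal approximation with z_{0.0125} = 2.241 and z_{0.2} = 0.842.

n = 138

Fisher's z: C = ½·ln((1+r)/(1−r)) = ½·ln(1.7027) = 0.2661.
n = ((z_{α/2} + z_β)/C)² + 3.
(2.241 + 0.842) / 0.2661 = 3.083 / 0.2661 = 11.586.
n = 11.586² + 3 = 134.23 + 3 = 137.2.
Round up.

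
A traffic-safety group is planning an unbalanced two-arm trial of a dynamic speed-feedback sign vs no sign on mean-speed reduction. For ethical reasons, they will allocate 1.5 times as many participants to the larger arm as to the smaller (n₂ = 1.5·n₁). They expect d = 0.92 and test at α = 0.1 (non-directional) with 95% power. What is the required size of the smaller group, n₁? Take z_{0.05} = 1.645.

With allocation ratio k = n₂/n₁ = 1.5, Var(x̄₁−x̄₂) = σ²(1/n₁ + 1/(k·n₁)) = σ²·(k+1)/(k·n₁).
So n₁ = (1 + 1/k)·((z_{α/2} + z_β)/d)² = 1.667 × (3.290/0.92)².
n₁ = 1.667 × 12.79 = 21.3.
Round up: n₁ = 22, giving n₂ = 1.5 × 22 = 33.

n₁ = 22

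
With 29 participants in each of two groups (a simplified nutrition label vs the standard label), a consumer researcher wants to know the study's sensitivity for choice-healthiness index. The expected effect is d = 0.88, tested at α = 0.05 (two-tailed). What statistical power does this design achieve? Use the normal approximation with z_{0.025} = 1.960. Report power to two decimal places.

power ≈ 0.92

For two equal groups, power = Φ(d·√(n/2) − z_{α/2}).
d·√(n/2) = 0.88 × √(29/2) = 0.88 × 3.808 = 3.351.
z_β = 3.351 − 1.960 = 1.391.
Power = Φ(1.391) = 0.918.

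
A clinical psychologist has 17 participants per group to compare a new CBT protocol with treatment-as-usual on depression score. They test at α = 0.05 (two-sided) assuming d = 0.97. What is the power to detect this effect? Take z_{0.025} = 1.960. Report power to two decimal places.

For two equal groups, power = Φ(d·√(n/2) − z_{α/2}).
d·√(n/2) = 0.97 × √(17/2) = 0.97 × 2.915 = 2.828.
z_β = 2.828 − 1.960 = 0.868.
Power = Φ(0.868) = 0.807.

power ≈ 0.81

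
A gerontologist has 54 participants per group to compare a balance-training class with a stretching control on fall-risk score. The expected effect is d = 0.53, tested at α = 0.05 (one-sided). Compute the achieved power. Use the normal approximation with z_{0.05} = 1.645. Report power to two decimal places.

power ≈ 0.87

For two equal groups, power = Φ(d·√(n/2) − z_{α}).
d·√(n/2) = 0.53 × √(54/2) = 0.53 × 5.196 = 2.754.
z_β = 2.754 − 1.645 = 1.109.
Power = Φ(1.109) = 0.866.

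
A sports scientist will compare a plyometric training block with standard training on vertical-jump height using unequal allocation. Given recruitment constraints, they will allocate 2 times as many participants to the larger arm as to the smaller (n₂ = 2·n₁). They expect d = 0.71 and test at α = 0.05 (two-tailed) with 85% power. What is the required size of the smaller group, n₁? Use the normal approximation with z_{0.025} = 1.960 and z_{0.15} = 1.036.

n₁ = 27

With allocation ratio k = n₂/n₁ = 2, Var(x̄₁−x̄₂) = σ²(1/n₁ + 1/(k·n₁)) = σ²·(k+1)/(k·n₁).
So n₁ = (1 + 1/k)·((z_{α/2} + z_β)/d)² = 1.500 × (2.996/0.71)².
n₁ = 1.500 × 17.81 = 26.7.
Round up: n₁ = 27, giving n₂ = 2 × 27 = 54.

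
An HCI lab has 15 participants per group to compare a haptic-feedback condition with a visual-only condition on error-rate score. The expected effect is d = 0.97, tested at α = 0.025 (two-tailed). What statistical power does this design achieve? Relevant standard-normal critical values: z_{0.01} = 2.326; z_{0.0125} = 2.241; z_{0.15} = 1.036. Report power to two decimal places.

For two equal groups, power = Φ(d·√(n/2) − z_{α/2}).
d·√(n/2) = 0.97 × √(15/2) = 0.97 × 2.739 = 2.656.
z_β = 2.656 − 2.241 = 0.415.
Power = Φ(0.415) = 0.661.

power ≈ 0.66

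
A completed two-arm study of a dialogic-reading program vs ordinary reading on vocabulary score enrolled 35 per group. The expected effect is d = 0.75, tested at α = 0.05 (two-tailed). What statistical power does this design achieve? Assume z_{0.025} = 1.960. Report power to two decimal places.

For two equal groups, power = Φ(d·√(n/2) − z_{α/2}).
d·√(n/2) = 0.75 × √(35/2) = 0.75 × 4.183 = 3.137.
z_β = 3.137 − 1.960 = 1.177.
Power = Φ(1.177) = 0.880.

power ≈ 0.88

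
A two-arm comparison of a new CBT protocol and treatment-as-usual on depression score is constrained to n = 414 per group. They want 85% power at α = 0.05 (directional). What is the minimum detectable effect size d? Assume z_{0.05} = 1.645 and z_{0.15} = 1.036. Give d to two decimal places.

For two independent groups of n = 414 each: d_min = (z_{α} + z_β)·√(2/n).
z-sum = 1.645 + 1.036 = 2.681.
d_min = 2.681 × √(2/414) = 2.681 × 0.0695 = 0.186.

d_min ≈ 0.19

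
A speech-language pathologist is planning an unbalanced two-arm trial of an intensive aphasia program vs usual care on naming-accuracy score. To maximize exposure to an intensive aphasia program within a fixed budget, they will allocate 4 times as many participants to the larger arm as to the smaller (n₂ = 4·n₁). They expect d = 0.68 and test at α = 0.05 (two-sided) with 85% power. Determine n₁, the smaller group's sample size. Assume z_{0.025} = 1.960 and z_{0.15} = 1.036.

n₁ = 25

With allocation ratio k = n₂/n₁ = 4, Var(x̄₁−x̄₂) = σ²(1/n₁ + 1/(k·n₁)) = σ²·(k+1)/(k·n₁).
So n₁ = (1 + 1/k)·((z_{α/2} + z_β)/d)² = 1.250 × (2.996/0.68)².
n₁ = 1.250 × 19.41 = 24.3.
Round up: n₁ = 25, giving n₂ = 4 × 25 = 100.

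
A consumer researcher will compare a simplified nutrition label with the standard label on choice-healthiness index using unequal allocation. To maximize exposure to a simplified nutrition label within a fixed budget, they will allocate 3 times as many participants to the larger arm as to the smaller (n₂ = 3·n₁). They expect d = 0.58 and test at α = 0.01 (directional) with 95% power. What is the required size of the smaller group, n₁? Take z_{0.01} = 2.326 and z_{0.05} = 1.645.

n₁ = 63

With allocation ratio k = n₂/n₁ = 3, Var(x̄₁−x̄₂) = σ²(1/n₁ + 1/(k·n₁)) = σ²·(k+1)/(k·n₁).
So n₁ = (1 + 1/k)·((z_{α} + z_β)/d)² = 1.333 × (3.971/0.58)².
n₁ = 1.333 × 46.88 = 62.5.
Round up: n₁ = 63, giving n₂ = 3 × 63 = 189.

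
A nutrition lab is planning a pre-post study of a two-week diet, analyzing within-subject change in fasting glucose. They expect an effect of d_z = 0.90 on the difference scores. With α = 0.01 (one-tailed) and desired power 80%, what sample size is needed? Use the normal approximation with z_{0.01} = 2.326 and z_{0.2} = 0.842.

For a paired (one-sample on differences) test: n = ((z_{α} + z_β) / d)².
z_{α} + z_β = 2.326 + 0.842 = 3.168.
n = (3.168 / 0.90)² = 3.520² = 12.39.
Round up.

n = 13 pairs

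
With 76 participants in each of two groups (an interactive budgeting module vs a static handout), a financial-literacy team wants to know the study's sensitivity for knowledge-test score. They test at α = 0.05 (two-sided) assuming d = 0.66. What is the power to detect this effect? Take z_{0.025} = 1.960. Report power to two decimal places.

power ≈ 0.98

For two equal groups, power = Φ(d·√(n/2) − z_{α/2}).
d·√(n/2) = 0.66 × √(76/2) = 0.66 × 6.164 = 4.069.
z_β = 4.069 − 1.960 = 2.109.
Power = Φ(2.109) = 0.983.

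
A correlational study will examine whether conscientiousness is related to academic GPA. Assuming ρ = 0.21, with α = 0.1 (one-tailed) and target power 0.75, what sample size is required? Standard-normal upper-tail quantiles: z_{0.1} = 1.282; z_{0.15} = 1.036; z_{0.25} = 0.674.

n = 88

Fisher's z: C = ½·ln((1+r)/(1−r)) = ½·ln(1.5316) = 0.2132.
n = ((z_{α} + z_β)/C)² + 3.
(1.282 + 0.674) / 0.2132 = 1.956 / 0.2132 = 9.174.
n = 9.174² + 3 = 84.17 + 3 = 87.2.
Round up.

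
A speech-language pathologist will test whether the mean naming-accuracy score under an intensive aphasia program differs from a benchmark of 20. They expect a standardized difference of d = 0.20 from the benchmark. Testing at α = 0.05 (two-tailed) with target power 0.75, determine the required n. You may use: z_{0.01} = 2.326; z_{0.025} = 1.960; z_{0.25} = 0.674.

n = 174

For a one-sample test: n = ((z_{α/2} + z_β) / d)².
z_{α/2} + z_β = 1.960 + 0.674 = 2.634.
n = (2.634 / 0.20)² = 13.170² = 173.45.
Round up.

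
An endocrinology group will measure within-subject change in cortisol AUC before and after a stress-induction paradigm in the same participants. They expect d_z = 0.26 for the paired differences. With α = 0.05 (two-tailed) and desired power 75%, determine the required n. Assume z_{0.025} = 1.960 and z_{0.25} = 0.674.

For a paired (one-sample on differences) test: n = ((z_{α/2} + z_β) / d)².
z_{α/2} + z_β = 1.960 + 0.674 = 2.634.
n = (2.634 / 0.26)² = 10.131² = 102.63.
Round up.

n = 103 pairs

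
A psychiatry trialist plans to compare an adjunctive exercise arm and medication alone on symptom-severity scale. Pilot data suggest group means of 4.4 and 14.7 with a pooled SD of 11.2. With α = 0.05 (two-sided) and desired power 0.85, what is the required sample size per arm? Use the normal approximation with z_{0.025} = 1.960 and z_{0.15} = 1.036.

Cohen's d = |M₁ − M₂| / SD_pooled = |4.4 − 14.7| / 11.2 = 10.3 / 11.2 = 0.920.
For two independent groups with equal n: n = 2·((z_{α/2} + z_β) / d)².
z_{α/2} + z_β = 1.960 + 1.036 = 2.996.
n = 2 × (2.996 / 0.920)² = 2 × 3.257² = 2 × 10.60 = 21.2.
Round up to the next whole participant.

n = 22 per group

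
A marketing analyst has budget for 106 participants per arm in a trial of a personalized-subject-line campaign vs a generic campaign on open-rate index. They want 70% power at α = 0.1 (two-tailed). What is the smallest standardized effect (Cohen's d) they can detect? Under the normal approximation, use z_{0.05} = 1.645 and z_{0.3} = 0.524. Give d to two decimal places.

d_min ≈ 0.30

For two independent groups of n = 106 each: d_min = (z_{α/2} + z_β)·√(2/n).
z-sum = 1.645 + 0.524 = 2.169.
d_min = 2.169 × √(2/106) = 2.169 × 0.1374 = 0.298.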